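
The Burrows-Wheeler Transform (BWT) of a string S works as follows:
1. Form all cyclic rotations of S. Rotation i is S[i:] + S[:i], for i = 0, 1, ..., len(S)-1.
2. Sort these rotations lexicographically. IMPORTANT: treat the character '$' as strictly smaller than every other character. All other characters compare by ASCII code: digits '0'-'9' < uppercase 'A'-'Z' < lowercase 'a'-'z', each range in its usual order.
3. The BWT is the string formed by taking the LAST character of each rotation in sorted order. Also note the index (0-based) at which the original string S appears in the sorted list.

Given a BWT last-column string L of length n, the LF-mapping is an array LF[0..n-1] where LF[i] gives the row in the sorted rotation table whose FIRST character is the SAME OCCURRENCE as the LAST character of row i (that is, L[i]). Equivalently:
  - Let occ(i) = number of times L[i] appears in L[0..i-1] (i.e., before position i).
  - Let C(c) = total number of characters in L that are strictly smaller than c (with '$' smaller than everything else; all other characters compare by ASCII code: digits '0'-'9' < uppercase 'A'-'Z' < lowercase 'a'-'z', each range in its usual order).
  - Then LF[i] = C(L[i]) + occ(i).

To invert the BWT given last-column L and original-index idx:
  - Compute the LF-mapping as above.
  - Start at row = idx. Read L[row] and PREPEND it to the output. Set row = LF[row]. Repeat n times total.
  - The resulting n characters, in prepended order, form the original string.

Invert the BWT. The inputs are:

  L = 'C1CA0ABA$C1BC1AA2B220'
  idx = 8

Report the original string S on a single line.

Answer: 2CA101A1ABA2C0CAB2BC$

Derivation:
LF mapping: 17 3 18 9 1 10 14 11 0 19 4 15 20 5 12 13 6 16 7 8 2
Walk LF starting at row 8, prepending L[row]:
  step 1: row=8, L[8]='$', prepend. Next row=LF[8]=0
  step 2: row=0, L[0]='C', prepend. Next row=LF[0]=17
  step 3: row=17, L[17]='B', prepend. Next row=LF[17]=16
  step 4: row=16, L[16]='2', prepend. Next row=LF[16]=6
  step 5: row=6, L[6]='B', prepend. Next row=LF[6]=14
  step 6: row=14, L[14]='A', prepend. Next row=LF[14]=12
  step 7: row=12, L[12]='C', prepend. Next row=LF[12]=20
  step 8: row=20, L[20]='0', prepend. Next row=LF[20]=2
  step 9: row=2, L[2]='C', prepend. Next row=LF[2]=18
  step 10: row=18, L[18]='2', prepend. Next row=LF[18]=7
  step 11: row=7, L[7]='A', prepend. Next row=LF[7]=11
  step 12: row=11, L[11]='B', prepend. Next row=LF[11]=15
  step 13: row=15, L[15]='A', prepend. Next row=LF[15]=13
  step 14: row=13, L[13]='1', prepend. Next row=LF[13]=5
  step 15: row=5, L[5]='A', prepend. Next row=LF[5]=10
  step 16: row=10, L[10]='1', prepend. Next row=LF[10]=4
  step 17: row=4, L[4]='0', prepend. Next row=LF[4]=1
  step 18: row=1, L[1]='1', prepend. Next row=LF[1]=3
  step 19: row=3, L[3]='A', prepend. Next row=LF[3]=9
  step 20: row=9, L[9]='C', prepend. Next row=LF[9]=19
  step 21: row=19, L[19]='2', prepend. Next row=LF[19]=8
Reversed output: 2CA101A1ABA2C0CAB2BC$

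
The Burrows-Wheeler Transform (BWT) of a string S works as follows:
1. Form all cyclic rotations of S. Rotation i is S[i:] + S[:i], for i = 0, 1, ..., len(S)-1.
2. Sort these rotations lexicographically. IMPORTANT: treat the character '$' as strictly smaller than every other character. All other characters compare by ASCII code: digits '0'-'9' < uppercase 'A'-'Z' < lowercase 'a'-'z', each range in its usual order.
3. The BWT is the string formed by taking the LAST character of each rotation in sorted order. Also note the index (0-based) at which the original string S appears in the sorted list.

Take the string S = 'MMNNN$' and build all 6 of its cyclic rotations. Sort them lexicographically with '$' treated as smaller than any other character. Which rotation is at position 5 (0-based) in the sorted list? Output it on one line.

Answer: NNN$MM

Derivation:
All 6 rotations (rotation i = S[i:]+S[:i]):
  rot[0] = MMNNN$
  rot[1] = MNNN$M
  rot[2] = NNN$MM
  rot[3] = NN$MMN
  rot[4] = N$MMNN
  rot[5] = $MMNNN
Sorted (with $ < everything):
  sorted[0] = $MMNNN
  sorted[1] = MMNNN$
  sorted[2] = MNNN$M
  sorted[3] = N$MMNN
  sorted[4] = NN$MMN
  sorted[5] = NNN$MM
sorted[5] = NNN$MM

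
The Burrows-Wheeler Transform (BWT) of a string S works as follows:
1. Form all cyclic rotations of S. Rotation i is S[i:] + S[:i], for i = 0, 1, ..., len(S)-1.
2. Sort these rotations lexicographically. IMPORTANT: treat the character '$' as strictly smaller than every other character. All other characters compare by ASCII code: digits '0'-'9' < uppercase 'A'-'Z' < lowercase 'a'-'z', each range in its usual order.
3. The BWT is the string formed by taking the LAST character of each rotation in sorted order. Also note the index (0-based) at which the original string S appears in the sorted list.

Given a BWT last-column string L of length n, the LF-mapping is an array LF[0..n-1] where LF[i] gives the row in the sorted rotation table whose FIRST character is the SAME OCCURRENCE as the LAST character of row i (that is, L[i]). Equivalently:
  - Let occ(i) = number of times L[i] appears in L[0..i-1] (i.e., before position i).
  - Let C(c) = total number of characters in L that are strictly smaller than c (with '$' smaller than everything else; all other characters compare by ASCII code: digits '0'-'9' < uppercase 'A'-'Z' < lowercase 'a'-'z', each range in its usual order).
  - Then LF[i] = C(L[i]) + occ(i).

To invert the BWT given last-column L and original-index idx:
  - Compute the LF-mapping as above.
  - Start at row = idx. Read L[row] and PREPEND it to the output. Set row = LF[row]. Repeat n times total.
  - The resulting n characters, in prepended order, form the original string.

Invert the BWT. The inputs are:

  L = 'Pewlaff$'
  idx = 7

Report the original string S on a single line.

Answer: waffleP$

Derivation:
LF mapping: 1 3 7 6 2 4 5 0
Walk LF starting at row 7, prepending L[row]:
  step 1: row=7, L[7]='$', prepend. Next row=LF[7]=0
  step 2: row=0, L[0]='P', prepend. Next row=LF[0]=1
  step 3: row=1, L[1]='e', prepend. Next row=LF[1]=3
  step 4: row=3, L[3]='l', prepend. Next row=LF[3]=6
  step 5: row=6, L[6]='f', prepend. Next row=LF[6]=5
  step 6: row=5, L[5]='f', prepend. Next row=LF[5]=4
  step 7: row=4, L[4]='a', prepend. Next row=LF[4]=2
  step 8: row=2, L[2]='w', prepend. Next row=LF[2]=7
Reversed output: waffleP$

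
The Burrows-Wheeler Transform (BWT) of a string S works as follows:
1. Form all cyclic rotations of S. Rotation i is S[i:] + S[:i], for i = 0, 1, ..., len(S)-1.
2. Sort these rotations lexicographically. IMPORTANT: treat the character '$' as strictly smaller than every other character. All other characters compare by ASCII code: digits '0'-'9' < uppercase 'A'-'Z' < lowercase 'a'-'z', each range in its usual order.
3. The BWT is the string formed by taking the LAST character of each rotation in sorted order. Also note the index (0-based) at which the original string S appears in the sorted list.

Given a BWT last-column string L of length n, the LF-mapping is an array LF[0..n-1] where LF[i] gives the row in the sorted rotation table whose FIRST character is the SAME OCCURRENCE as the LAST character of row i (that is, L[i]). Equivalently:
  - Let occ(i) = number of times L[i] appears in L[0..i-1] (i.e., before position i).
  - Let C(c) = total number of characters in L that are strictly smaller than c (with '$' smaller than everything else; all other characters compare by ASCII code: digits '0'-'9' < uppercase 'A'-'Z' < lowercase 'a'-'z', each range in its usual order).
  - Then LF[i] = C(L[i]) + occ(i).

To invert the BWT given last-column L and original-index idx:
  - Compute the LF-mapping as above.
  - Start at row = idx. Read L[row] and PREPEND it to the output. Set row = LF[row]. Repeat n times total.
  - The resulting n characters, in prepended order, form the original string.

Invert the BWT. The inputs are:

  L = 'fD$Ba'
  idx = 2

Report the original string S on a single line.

LF mapping: 4 2 0 1 3
Walk LF starting at row 2, prepending L[row]:
  step 1: row=2, L[2]='$', prepend. Next row=LF[2]=0
  step 2: row=0, L[0]='f', prepend. Next row=LF[0]=4
  step 3: row=4, L[4]='a', prepend. Next row=LF[4]=3
  step 4: row=3, L[3]='B', prepend. Next row=LF[3]=1
  step 5: row=1, L[1]='D', prepend. Next row=LF[1]=2
Reversed output: DBaf$

Answer: DBaf$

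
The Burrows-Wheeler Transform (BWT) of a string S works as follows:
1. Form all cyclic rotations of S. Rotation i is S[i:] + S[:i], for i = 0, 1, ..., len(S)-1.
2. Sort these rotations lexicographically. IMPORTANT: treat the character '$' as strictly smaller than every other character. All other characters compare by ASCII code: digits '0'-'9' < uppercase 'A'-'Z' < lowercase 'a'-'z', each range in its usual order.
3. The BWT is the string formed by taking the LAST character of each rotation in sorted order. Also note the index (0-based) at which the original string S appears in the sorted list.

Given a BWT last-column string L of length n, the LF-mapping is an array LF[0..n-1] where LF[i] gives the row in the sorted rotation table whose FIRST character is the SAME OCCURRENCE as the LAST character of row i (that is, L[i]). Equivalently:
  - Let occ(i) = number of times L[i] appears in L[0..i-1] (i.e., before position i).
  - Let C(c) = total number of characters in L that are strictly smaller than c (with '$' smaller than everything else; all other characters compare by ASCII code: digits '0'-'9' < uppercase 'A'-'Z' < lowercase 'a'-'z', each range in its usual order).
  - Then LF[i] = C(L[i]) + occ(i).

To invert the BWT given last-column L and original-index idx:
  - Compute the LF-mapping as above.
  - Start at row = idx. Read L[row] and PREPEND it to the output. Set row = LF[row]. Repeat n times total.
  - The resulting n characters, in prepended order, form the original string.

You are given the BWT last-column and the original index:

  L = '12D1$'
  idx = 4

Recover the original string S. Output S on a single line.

Answer: D121$

Derivation:
LF mapping: 1 3 4 2 0
Walk LF starting at row 4, prepending L[row]:
  step 1: row=4, L[4]='$', prepend. Next row=LF[4]=0
  step 2: row=0, L[0]='1', prepend. Next row=LF[0]=1
  step 3: row=1, L[1]='2', prepend. Next row=LF[1]=3
  step 4: row=3, L[3]='1', prepend. Next row=LF[3]=2
  step 5: row=2, L[2]='D', prepend. Next row=LF[2]=4
Reversed output: D121$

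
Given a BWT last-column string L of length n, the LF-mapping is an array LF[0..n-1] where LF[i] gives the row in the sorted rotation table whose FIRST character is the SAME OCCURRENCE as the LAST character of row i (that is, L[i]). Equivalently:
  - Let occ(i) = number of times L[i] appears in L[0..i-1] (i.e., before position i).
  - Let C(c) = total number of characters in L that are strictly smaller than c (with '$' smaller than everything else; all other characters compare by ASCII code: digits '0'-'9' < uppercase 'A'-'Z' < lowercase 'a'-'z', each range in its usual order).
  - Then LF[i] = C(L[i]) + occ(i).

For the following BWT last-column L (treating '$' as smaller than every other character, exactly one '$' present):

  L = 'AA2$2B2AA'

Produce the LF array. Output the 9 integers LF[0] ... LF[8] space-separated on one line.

Answer: 4 5 1 0 2 8 3 6 7

Derivation:
Char counts: '$':1, '2':3, 'A':4, 'B':1
C (first-col start): C('$')=0, C('2')=1, C('A')=4, C('B')=8
L[0]='A': occ=0, LF[0]=C('A')+0=4+0=4
L[1]='A': occ=1, LF[1]=C('A')+1=4+1=5
L[2]='2': occ=0, LF[2]=C('2')+0=1+0=1
L[3]='$': occ=0, LF[3]=C('$')+0=0+0=0
L[4]='2': occ=1, LF[4]=C('2')+1=1+1=2
L[5]='B': occ=0, LF[5]=C('B')+0=8+0=8
L[6]='2': occ=2, LF[6]=C('2')+2=1+2=3
L[7]='A': occ=2, LF[7]=C('A')+2=4+2=6
L[8]='A': occ=3, LF[8]=C('A')+3=4+3=7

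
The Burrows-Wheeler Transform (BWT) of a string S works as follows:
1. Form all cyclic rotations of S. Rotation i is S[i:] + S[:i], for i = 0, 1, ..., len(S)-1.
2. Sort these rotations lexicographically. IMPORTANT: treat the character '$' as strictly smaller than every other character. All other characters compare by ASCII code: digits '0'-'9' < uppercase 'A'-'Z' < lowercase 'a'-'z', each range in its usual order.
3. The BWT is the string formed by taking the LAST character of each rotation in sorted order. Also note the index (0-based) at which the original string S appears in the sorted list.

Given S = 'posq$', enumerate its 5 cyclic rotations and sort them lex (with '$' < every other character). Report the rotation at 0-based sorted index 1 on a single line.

All 5 rotations (rotation i = S[i:]+S[:i]):
  rot[0] = posq$
  rot[1] = osq$p
  rot[2] = sq$po
  rot[3] = q$pos
  rot[4] = $posq
Sorted (with $ < everything):
  sorted[0] = $posq
  sorted[1] = osq$p
  sorted[2] = posq$
  sorted[3] = q$pos
  sorted[4] = sq$po
sorted[1] = osq$p

Answer: osq$p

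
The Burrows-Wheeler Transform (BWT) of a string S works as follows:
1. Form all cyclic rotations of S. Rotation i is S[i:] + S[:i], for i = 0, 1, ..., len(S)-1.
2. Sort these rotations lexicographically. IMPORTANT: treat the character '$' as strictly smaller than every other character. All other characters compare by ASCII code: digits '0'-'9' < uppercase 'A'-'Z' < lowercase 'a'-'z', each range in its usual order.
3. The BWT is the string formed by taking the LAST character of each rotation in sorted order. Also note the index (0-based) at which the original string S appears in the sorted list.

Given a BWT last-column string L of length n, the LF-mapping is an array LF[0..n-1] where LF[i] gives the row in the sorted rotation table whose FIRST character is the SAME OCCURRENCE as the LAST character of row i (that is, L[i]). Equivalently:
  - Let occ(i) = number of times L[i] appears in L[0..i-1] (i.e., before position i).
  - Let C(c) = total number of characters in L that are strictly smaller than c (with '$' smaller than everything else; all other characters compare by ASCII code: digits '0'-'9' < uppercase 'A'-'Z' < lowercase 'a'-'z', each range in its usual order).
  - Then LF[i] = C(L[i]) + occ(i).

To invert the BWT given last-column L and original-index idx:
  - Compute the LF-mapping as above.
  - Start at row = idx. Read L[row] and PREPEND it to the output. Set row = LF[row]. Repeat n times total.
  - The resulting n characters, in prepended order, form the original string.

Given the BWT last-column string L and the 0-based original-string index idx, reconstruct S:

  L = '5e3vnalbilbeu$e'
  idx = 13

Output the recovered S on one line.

Answer: unbelievable35$

Derivation:
LF mapping: 2 6 1 14 12 3 10 4 9 11 5 7 13 0 8
Walk LF starting at row 13, prepending L[row]:
  step 1: row=13, L[13]='$', prepend. Next row=LF[13]=0
  step 2: row=0, L[0]='5', prepend. Next row=LF[0]=2
  step 3: row=2, L[2]='3', prepend. Next row=LF[2]=1
  step 4: row=1, L[1]='e', prepend. Next row=LF[1]=6
  step 5: row=6, L[6]='l', prepend. Next row=LF[6]=10
  step 6: row=10, L[10]='b', prepend. Next row=LF[10]=5
  step 7: row=5, L[5]='a', prepend. Next row=LF[5]=3
  step 8: row=3, L[3]='v', prepend. Next row=LF[3]=14
  step 9: row=14, L[14]='e', prepend. Next row=LF[14]=8
  step 10: row=8, L[8]='i', prepend. Next row=LF[8]=9
  step 11: row=9, L[9]='l', prepend. Next row=LF[9]=11
  step 12: row=11, L[11]='e', prepend. Next row=LF[11]=7
  step 13: row=7, L[7]='b', prepend. Next row=LF[7]=4
  step 14: row=4, L[4]='n', prepend. Next row=LF[4]=12
  step 15: row=12, L[12]='u', prepend. Next row=LF[12]=13
Reversed output: unbelievable35$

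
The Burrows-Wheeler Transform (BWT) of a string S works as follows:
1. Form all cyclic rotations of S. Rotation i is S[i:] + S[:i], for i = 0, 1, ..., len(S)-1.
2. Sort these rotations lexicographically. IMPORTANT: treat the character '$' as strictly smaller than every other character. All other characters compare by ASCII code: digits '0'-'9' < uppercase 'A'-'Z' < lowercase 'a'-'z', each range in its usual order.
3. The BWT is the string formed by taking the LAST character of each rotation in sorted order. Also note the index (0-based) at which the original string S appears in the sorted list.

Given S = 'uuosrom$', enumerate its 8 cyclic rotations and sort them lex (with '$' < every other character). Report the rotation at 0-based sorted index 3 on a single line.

Answer: osrom$uu

Derivation:
All 8 rotations (rotation i = S[i:]+S[:i]):
  rot[0] = uuosrom$
  rot[1] = uosrom$u
  rot[2] = osrom$uu
  rot[3] = srom$uuo
  rot[4] = rom$uuos
  rot[5] = om$uuosr
  rot[6] = m$uuosro
  rot[7] = $uuosrom
Sorted (with $ < everything):
  sorted[0] = $uuosrom
  sorted[1] = m$uuosro
  sorted[2] = om$uuosr
  sorted[3] = osrom$uu
  sorted[4] = rom$uuos
  sorted[5] = srom$uuo
  sorted[6] = uosrom$u
  sorted[7] = uuosrom$
sorted[3] = osrom$uu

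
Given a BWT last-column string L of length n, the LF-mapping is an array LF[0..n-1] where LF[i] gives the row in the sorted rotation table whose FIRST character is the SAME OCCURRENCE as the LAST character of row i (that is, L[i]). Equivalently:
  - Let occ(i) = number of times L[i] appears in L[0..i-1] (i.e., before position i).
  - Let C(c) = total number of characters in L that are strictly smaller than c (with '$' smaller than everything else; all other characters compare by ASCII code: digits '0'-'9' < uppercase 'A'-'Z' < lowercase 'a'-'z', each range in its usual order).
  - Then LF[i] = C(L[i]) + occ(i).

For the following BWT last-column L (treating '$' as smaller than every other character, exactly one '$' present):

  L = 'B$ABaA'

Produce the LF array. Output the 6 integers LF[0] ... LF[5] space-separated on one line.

Answer: 3 0 1 4 5 2

Derivation:
Char counts: '$':1, 'A':2, 'B':2, 'a':1
C (first-col start): C('$')=0, C('A')=1, C('B')=3, C('a')=5
L[0]='B': occ=0, LF[0]=C('B')+0=3+0=3
L[1]='$': occ=0, LF[1]=C('$')+0=0+0=0
L[2]='A': occ=0, LF[2]=C('A')+0=1+0=1
L[3]='B': occ=1, LF[3]=C('B')+1=3+1=4
L[4]='a': occ=0, LF[4]=C('a')+0=5+0=5
L[5]='A': occ=1, LF[5]=C('A')+1=1+1=2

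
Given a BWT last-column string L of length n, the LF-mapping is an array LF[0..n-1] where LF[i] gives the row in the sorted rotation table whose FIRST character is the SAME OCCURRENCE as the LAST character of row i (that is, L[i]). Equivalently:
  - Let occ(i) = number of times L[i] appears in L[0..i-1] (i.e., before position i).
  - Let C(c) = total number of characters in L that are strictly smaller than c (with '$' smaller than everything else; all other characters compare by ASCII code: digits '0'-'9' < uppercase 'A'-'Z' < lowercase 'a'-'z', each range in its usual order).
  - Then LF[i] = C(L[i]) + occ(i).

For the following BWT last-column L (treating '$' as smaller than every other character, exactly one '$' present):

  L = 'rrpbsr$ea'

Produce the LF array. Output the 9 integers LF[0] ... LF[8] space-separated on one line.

Answer: 5 6 4 2 8 7 0 3 1

Derivation:
Char counts: '$':1, 'a':1, 'b':1, 'e':1, 'p':1, 'r':3, 's':1
C (first-col start): C('$')=0, C('a')=1, C('b')=2, C('e')=3, C('p')=4, C('r')=5, C('s')=8
L[0]='r': occ=0, LF[0]=C('r')+0=5+0=5
L[1]='r': occ=1, LF[1]=C('r')+1=5+1=6
L[2]='p': occ=0, LF[2]=C('p')+0=4+0=4
L[3]='b': occ=0, LF[3]=C('b')+0=2+0=2
L[4]='s': occ=0, LF[4]=C('s')+0=8+0=8
L[5]='r': occ=2, LF[5]=C('r')+2=5+2=7
L[6]='$': occ=0, LF[6]=C('$')+0=0+0=0
L[7]='e': occ=0, LF[7]=C('e')+0=3+0=3
L[8]='a': occ=0, LF[8]=C('a')+0=1+0=1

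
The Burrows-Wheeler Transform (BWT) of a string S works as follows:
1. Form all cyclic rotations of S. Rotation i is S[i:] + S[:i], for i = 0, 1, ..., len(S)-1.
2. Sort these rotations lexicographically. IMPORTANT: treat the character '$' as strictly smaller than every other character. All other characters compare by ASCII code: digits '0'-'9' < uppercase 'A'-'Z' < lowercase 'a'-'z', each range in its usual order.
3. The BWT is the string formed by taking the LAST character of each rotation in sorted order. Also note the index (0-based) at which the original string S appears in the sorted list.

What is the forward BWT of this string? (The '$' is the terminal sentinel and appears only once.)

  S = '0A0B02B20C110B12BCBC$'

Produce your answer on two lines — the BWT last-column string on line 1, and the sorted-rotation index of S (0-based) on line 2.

All 21 rotations (rotation i = S[i:]+S[:i]):
  rot[0] = 0A0B02B20C110B12BCBC$
  rot[1] = A0B02B20C110B12BCBC$0
  rot[2] = 0B02B20C110B12BCBC$0A
  rot[3] = B02B20C110B12BCBC$0A0
  rot[4] = 02B20C110B12BCBC$0A0B
  rot[5] = 2B20C110B12BCBC$0A0B0
  rot[6] = B20C110B12BCBC$0A0B02
  rot[7] = 20C110B12BCBC$0A0B02B
  rot[8] = 0C110B12BCBC$0A0B02B2
  rot[9] = C110B12BCBC$0A0B02B20
  rot[10] = 110B12BCBC$0A0B02B20C
  rot[11] = 10B12BCBC$0A0B02B20C1
  rot[12] = 0B12BCBC$0A0B02B20C11
  rot[13] = B12BCBC$0A0B02B20C110
  rot[14] = 12BCBC$0A0B02B20C110B
  rot[15] = 2BCBC$0A0B02B20C110B1
  rot[16] = BCBC$0A0B02B20C110B12
  rot[17] = CBC$0A0B02B20C110B12B
  rot[18] = BC$0A0B02B20C110B12BC
  rot[19] = C$0A0B02B20C110B12BCB
  rot[20] = $0A0B02B20C110B12BCBC
Sorted (with $ < everything):
  sorted[0] = $0A0B02B20C110B12BCBC  (last char: 'C')
  sorted[1] = 02B20C110B12BCBC$0A0B  (last char: 'B')
  sorted[2] = 0A0B02B20C110B12BCBC$  (last char: '$')
  sorted[3] = 0B02B20C110B12BCBC$0A  (last char: 'A')
  sorted[4] = 0B12BCBC$0A0B02B20C11  (last char: '1')
  sorted[5] = 0C110B12BCBC$0A0B02B2  (last char: '2')
  sorted[6] = 10B12BCBC$0A0B02B20C1  (last char: '1')
  sorted[7] = 110B12BCBC$0A0B02B20C  (last char: 'C')
  sorted[8] = 12BCBC$0A0B02B20C110B  (last char: 'B')
  sorted[9] = 20C110B12BCBC$0A0B02B  (last char: 'B')
  sorted[10] = 2B20C110B12BCBC$0A0B0  (last char: '0')
  sorted[11] = 2BCBC$0A0B02B20C110B1  (last char: '1')
  sorted[12] = A0B02B20C110B12BCBC$0  (last char: '0')
  sorted[13] = B02B20C110B12BCBC$0A0  (last char: '0')
  sorted[14] = B12BCBC$0A0B02B20C110  (last char: '0')
  sorted[15] = B20C110B12BCBC$0A0B02  (last char: '2')
  sorted[16] = BC$0A0B02B20C110B12BC  (last char: 'C')
  sorted[17] = BCBC$0A0B02B20C110B12  (last char: '2')
  sorted[18] = C$0A0B02B20C110B12BCB  (last char: 'B')
  sorted[19] = C110B12BCBC$0A0B02B20  (last char: '0')
  sorted[20] = CBC$0A0B02B20C110B12B  (last char: 'B')
Last column: CB$A121CBB010002C2B0B
Original string S is at sorted index 2

Answer: CB$A121CBB010002C2B0B
2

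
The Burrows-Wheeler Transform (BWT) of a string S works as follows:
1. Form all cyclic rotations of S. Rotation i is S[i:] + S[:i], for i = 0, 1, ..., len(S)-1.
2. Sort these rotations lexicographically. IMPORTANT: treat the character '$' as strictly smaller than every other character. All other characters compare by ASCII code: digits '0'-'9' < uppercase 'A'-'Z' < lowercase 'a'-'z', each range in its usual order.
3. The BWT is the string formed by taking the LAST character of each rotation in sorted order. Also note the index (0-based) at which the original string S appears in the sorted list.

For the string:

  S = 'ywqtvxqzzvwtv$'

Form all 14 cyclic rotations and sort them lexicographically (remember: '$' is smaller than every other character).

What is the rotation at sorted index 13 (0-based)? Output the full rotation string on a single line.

Answer: zzvwtv$ywqtvxq

Derivation:
All 14 rotations (rotation i = S[i:]+S[:i]):
  rot[0] = ywqtvxqzzvwtv$
  rot[1] = wqtvxqzzvwtv$y
  rot[2] = qtvxqzzvwtv$yw
  rot[3] = tvxqzzvwtv$ywq
  rot[4] = vxqzzvwtv$ywqt
  rot[5] = xqzzvwtv$ywqtv
  rot[6] = qzzvwtv$ywqtvx
  rot[7] = zzvwtv$ywqtvxq
  rot[8] = zvwtv$ywqtvxqz
  rot[9] = vwtv$ywqtvxqzz
  rot[10] = wtv$ywqtvxqzzv
  rot[11] = tv$ywqtvxqzzvw
  rot[12] = v$ywqtvxqzzvwt
  rot[13] = $ywqtvxqzzvwtv
Sorted (with $ < everything):
  sorted[0] = $ywqtvxqzzvwtv
  sorted[1] = qtvxqzzvwtv$yw
  sorted[2] = qzzvwtv$ywqtvx
  sorted[3] = tv$ywqtvxqzzvw
  sorted[4] = tvxqzzvwtv$ywq
  sorted[5] = v$ywqtvxqzzvwt
  sorted[6] = vwtv$ywqtvxqzz
  sorted[7] = vxqzzvwtv$ywqt
  sorted[8] = wqtvxqzzvwtv$y
  sorted[9] = wtv$ywqtvxqzzv
  sorted[10] = xqzzvwtv$ywqtv
  sorted[11] = ywqtvxqzzvwtv$
  sorted[12] = zvwtv$ywqtvxqz
  sorted[13] = zzvwtv$ywqtvxq
sorted[13] = zzvwtv$ywqtvxq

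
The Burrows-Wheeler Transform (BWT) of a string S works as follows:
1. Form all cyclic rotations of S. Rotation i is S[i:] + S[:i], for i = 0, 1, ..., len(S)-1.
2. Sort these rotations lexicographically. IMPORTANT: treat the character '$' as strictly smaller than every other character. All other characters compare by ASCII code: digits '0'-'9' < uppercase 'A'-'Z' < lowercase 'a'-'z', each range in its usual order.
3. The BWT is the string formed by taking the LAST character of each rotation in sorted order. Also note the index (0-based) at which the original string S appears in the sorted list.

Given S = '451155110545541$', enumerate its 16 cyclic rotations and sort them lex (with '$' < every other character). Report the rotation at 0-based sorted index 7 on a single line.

Answer: 41$4511551105455

Derivation:
All 16 rotations (rotation i = S[i:]+S[:i]):
  rot[0] = 451155110545541$
  rot[1] = 51155110545541$4
  rot[2] = 1155110545541$45
  rot[3] = 155110545541$451
  rot[4] = 55110545541$4511
  rot[5] = 5110545541$45115
  rot[6] = 110545541$451155
  rot[7] = 10545541$4511551
  rot[8] = 0545541$45115511
  rot[9] = 545541$451155110
  rot[10] = 45541$4511551105
  rot[11] = 5541$45115511054
  rot[12] = 541$451155110545
  rot[13] = 41$4511551105455
  rot[14] = 1$45115511054554
  rot[15] = $451155110545541
Sorted (with $ < everything):
  sorted[0] = $451155110545541
  sorted[1] = 0545541$45115511
  sorted[2] = 1$45115511054554
  sorted[3] = 10545541$4511551
  sorted[4] = 110545541$451155
  sorted[5] = 1155110545541$45
  sorted[6] = 155110545541$451
  sorted[7] = 41$4511551105455
  sorted[8] = 451155110545541$
  sorted[9] = 45541$4511551105
  sorted[10] = 5110545541$45115
  sorted[11] = 51155110545541$4
  sorted[12] = 541$451155110545
  sorted[13] = 545541$451155110
  sorted[14] = 55110545541$4511
  sorted[15] = 5541$45115511054
sorted[7] = 41$4511551105455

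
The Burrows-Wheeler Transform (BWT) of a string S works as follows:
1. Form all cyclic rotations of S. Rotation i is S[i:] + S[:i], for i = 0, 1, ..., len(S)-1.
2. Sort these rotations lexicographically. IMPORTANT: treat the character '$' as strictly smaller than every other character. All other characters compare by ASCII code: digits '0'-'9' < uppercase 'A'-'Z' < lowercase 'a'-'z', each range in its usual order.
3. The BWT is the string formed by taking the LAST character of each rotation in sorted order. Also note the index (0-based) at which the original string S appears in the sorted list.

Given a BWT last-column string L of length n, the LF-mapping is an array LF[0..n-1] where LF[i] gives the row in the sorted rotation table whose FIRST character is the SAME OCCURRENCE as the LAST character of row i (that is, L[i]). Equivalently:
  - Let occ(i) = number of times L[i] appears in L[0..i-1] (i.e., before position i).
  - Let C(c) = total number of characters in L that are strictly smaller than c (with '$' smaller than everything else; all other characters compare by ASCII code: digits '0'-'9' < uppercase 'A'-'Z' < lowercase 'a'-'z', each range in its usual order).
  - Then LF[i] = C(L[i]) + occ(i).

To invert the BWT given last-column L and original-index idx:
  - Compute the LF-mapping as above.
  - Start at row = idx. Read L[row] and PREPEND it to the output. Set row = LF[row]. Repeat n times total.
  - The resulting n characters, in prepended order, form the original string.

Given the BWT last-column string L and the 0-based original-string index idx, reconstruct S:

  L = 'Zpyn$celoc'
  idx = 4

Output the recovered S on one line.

Answer: encyclopZ$

Derivation:
LF mapping: 1 8 9 6 0 2 4 5 7 3
Walk LF starting at row 4, prepending L[row]:
  step 1: row=4, L[4]='$', prepend. Next row=LF[4]=0
  step 2: row=0, L[0]='Z', prepend. Next row=LF[0]=1
  step 3: row=1, L[1]='p', prepend. Next row=LF[1]=8
  step 4: row=8, L[8]='o', prepend. Next row=LF[8]=7
  step 5: row=7, L[7]='l', prepend. Next row=LF[7]=5
  step 6: row=5, L[5]='c', prepend. Next row=LF[5]=2
  step 7: row=2, L[2]='y', prepend. Next row=LF[2]=9
  step 8: row=9, L[9]='c', prepend. Next row=LF[9]=3
  step 9: row=3, L[3]='n', prepend. Next row=LF[3]=6
  step 10: row=6, L[6]='e', prepend. Next row=LF[6]=4
Reversed output: encyclopZ$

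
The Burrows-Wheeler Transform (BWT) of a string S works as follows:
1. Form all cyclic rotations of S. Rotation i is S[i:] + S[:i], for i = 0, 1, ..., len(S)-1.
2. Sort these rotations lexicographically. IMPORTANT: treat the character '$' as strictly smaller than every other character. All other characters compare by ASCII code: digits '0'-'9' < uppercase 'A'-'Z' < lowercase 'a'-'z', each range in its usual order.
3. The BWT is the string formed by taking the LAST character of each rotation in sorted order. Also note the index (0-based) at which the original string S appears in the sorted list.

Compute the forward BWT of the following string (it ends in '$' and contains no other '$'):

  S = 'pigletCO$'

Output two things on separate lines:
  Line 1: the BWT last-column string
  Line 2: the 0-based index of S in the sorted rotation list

All 9 rotations (rotation i = S[i:]+S[:i]):
  rot[0] = pigletCO$
  rot[1] = igletCO$p
  rot[2] = gletCO$pi
  rot[3] = letCO$pig
  rot[4] = etCO$pigl
  rot[5] = tCO$pigle
  rot[6] = CO$piglet
  rot[7] = O$pigletC
  rot[8] = $pigletCO
Sorted (with $ < everything):
  sorted[0] = $pigletCO  (last char: 'O')
  sorted[1] = CO$piglet  (last char: 't')
  sorted[2] = O$pigletC  (last char: 'C')
  sorted[3] = etCO$pigl  (last char: 'l')
  sorted[4] = gletCO$pi  (last char: 'i')
  sorted[5] = igletCO$p  (last char: 'p')
  sorted[6] = letCO$pig  (last char: 'g')
  sorted[7] = pigletCO$  (last char: '$')
  sorted[8] = tCO$pigle  (last char: 'e')
Last column: OtClipg$e
Original string S is at sorted index 7

Answer: OtClipg$e
7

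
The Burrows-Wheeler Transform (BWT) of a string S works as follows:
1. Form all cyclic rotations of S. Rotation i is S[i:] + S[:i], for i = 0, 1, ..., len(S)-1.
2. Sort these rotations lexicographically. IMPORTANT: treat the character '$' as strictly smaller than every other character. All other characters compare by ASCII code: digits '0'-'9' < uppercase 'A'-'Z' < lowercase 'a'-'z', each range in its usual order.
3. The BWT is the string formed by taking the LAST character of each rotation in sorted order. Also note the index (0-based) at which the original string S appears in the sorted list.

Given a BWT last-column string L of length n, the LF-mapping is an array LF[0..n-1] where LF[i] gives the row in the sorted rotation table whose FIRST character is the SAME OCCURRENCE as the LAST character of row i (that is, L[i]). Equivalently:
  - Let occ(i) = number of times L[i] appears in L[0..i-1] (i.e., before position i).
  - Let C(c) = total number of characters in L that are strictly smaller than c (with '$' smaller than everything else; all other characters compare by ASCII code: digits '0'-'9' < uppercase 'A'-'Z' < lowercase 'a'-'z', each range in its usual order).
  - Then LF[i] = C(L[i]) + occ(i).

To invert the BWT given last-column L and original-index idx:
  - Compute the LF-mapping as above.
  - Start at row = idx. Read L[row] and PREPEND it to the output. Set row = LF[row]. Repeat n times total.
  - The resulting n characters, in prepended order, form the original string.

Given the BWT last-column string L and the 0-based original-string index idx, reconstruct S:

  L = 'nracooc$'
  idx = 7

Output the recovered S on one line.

LF mapping: 4 7 1 2 5 6 3 0
Walk LF starting at row 7, prepending L[row]:
  step 1: row=7, L[7]='$', prepend. Next row=LF[7]=0
  step 2: row=0, L[0]='n', prepend. Next row=LF[0]=4
  step 3: row=4, L[4]='o', prepend. Next row=LF[4]=5
  step 4: row=5, L[5]='o', prepend. Next row=LF[5]=6
  step 5: row=6, L[6]='c', prepend. Next row=LF[6]=3
  step 6: row=3, L[3]='c', prepend. Next row=LF[3]=2
  step 7: row=2, L[2]='a', prepend. Next row=LF[2]=1
  step 8: row=1, L[1]='r', prepend. Next row=LF[1]=7
Reversed output: raccoon$

Answer: raccoon$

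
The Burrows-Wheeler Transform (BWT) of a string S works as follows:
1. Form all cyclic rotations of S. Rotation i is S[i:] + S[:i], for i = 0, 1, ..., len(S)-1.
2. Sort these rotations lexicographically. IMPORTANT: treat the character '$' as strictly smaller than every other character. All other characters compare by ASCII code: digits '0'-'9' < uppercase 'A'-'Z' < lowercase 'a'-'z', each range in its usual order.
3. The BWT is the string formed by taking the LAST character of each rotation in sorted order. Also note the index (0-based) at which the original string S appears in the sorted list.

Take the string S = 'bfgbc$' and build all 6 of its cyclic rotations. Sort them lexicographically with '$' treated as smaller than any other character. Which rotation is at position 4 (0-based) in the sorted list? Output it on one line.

Answer: fgbc$b

Derivation:
All 6 rotations (rotation i = S[i:]+S[:i]):
  rot[0] = bfgbc$
  rot[1] = fgbc$b
  rot[2] = gbc$bf
  rot[3] = bc$bfg
  rot[4] = c$bfgb
  rot[5] = $bfgbc
Sorted (with $ < everything):
  sorted[0] = $bfgbc
  sorted[1] = bc$bfg
  sorted[2] = bfgbc$
  sorted[3] = c$bfgb
  sorted[4] = fgbc$b
  sorted[5] = gbc$bf
sorted[4] = fgbc$b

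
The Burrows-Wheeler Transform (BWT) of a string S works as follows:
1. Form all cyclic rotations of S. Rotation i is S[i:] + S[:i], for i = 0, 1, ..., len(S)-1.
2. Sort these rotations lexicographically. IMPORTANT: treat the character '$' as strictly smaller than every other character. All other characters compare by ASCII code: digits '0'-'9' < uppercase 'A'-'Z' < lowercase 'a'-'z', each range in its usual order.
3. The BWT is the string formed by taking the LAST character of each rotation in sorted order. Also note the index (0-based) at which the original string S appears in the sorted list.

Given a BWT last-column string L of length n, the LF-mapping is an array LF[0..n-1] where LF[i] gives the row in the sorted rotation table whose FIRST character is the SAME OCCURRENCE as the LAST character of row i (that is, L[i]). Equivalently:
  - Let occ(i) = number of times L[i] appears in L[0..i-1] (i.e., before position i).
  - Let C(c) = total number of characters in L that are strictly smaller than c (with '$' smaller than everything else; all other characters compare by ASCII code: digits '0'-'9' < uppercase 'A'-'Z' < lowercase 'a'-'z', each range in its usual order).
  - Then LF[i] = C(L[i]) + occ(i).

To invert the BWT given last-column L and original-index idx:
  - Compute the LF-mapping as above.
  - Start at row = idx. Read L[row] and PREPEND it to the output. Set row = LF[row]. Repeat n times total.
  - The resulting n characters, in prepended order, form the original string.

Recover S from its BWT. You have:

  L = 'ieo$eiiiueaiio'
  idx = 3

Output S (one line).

Answer: eeioeaiouiiii$

Derivation:
LF mapping: 5 2 11 0 3 6 7 8 13 4 1 9 10 12
Walk LF starting at row 3, prepending L[row]:
  step 1: row=3, L[3]='$', prepend. Next row=LF[3]=0
  step 2: row=0, L[0]='i', prepend. Next row=LF[0]=5
  step 3: row=5, L[5]='i', prepend. Next row=LF[5]=6
  step 4: row=6, L[6]='i', prepend. Next row=LF[6]=7
  step 5: row=7, L[7]='i', prepend. Next row=LF[7]=8
  step 6: row=8, L[8]='u', prepend. Next row=LF[8]=13
  step 7: row=13, L[13]='o', prepend. Next row=LF[13]=12
  step 8: row=12, L[12]='i', prepend. Next row=LF[12]=10
  step 9: row=10, L[10]='a', prepend. Next row=LF[10]=1
  step 10: row=1, L[1]='e', prepend. Next row=LF[1]=2
  step 11: row=2, L[2]='o', prepend. Next row=LF[2]=11
  step 12: row=11, L[11]='i', prepend. Next row=LF[11]=9
  step 13: row=9, L[9]='e', prepend. Next row=LF[9]=4
  step 14: row=4, L[4]='e', prepend. Next row=LF[4]=3
Reversed output: eeioeaiouiiii$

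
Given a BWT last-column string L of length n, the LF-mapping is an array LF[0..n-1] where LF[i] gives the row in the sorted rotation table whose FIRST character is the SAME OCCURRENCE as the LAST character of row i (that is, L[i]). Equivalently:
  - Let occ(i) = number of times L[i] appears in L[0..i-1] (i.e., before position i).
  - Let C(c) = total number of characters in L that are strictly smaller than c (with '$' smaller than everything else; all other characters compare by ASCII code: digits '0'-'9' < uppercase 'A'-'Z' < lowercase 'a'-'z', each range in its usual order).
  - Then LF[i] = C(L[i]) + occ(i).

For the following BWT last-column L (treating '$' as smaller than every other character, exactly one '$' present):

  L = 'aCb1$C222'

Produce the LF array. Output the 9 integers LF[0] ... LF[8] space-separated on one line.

Answer: 7 5 8 1 0 6 2 3 4

Derivation:
Char counts: '$':1, '1':1, '2':3, 'C':2, 'a':1, 'b':1
C (first-col start): C('$')=0, C('1')=1, C('2')=2, C('C')=5, C('a')=7, C('b')=8
L[0]='a': occ=0, LF[0]=C('a')+0=7+0=7
L[1]='C': occ=0, LF[1]=C('C')+0=5+0=5
L[2]='b': occ=0, LF[2]=C('b')+0=8+0=8
L[3]='1': occ=0, LF[3]=C('1')+0=1+0=1
L[4]='$': occ=0, LF[4]=C('$')+0=0+0=0
L[5]='C': occ=1, LF[5]=C('C')+1=5+1=6
L[6]='2': occ=0, LF[6]=C('2')+0=2+0=2
L[7]='2': occ=1, LF[7]=C('2')+1=2+1=3
L[8]='2': occ=2, LF[8]=C('2')+2=2+2=4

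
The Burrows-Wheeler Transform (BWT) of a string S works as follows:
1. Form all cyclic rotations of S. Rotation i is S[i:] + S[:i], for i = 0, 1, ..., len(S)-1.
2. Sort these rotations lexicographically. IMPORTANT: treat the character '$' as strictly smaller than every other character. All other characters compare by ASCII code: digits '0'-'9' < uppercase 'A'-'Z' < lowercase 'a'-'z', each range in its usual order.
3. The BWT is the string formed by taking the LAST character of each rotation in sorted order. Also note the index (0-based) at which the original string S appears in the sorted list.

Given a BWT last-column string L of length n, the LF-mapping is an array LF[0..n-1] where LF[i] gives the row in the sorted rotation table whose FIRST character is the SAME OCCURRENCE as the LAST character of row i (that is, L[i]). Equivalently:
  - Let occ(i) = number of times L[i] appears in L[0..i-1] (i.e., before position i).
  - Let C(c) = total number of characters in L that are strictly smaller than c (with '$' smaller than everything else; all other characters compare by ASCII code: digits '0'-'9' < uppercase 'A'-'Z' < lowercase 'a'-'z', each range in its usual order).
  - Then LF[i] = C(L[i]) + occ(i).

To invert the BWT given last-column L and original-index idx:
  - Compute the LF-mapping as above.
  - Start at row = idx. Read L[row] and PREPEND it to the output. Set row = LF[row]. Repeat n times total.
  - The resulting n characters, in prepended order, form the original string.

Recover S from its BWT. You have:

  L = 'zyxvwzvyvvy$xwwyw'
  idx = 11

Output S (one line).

LF mapping: 15 11 9 1 5 16 2 12 3 4 13 0 10 6 7 14 8
Walk LF starting at row 11, prepending L[row]:
  step 1: row=11, L[11]='$', prepend. Next row=LF[11]=0
  step 2: row=0, L[0]='z', prepend. Next row=LF[0]=15
  step 3: row=15, L[15]='y', prepend. Next row=LF[15]=14
  step 4: row=14, L[14]='w', prepend. Next row=LF[14]=7
  step 5: row=7, L[7]='y', prepend. Next row=LF[7]=12
  step 6: row=12, L[12]='x', prepend. Next row=LF[12]=10
  step 7: row=10, L[10]='y', prepend. Next row=LF[10]=13
  step 8: row=13, L[13]='w', prepend. Next row=LF[13]=6
  step 9: row=6, L[6]='v', prepend. Next row=LF[6]=2
  step 10: row=2, L[2]='x', prepend. Next row=LF[2]=9
  step 11: row=9, L[9]='v', prepend. Next row=LF[9]=4
  step 12: row=4, L[4]='w', prepend. Next row=LF[4]=5
  step 13: row=5, L[5]='z', prepend. Next row=LF[5]=16
  step 14: row=16, L[16]='w', prepend. Next row=LF[16]=8
  step 15: row=8, L[8]='v', prepend. Next row=LF[8]=3
  step 16: row=3, L[3]='v', prepend. Next row=LF[3]=1
  step 17: row=1, L[1]='y', prepend. Next row=LF[1]=11
Reversed output: yvvwzwvxvwyxywyz$

Answer: yvvwzwvxvwyxywyz$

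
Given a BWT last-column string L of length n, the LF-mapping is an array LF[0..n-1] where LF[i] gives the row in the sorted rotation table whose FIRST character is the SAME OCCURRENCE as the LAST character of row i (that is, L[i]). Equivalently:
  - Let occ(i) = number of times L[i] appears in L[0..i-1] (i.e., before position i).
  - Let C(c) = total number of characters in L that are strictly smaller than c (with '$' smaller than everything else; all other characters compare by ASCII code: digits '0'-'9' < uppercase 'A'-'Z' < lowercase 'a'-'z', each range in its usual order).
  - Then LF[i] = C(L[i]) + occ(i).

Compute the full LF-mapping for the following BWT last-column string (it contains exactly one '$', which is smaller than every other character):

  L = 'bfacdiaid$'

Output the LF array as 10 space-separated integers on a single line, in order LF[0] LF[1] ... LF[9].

Answer: 3 7 1 4 5 8 2 9 6 0

Derivation:
Char counts: '$':1, 'a':2, 'b':1, 'c':1, 'd':2, 'f':1, 'i':2
C (first-col start): C('$')=0, C('a')=1, C('b')=3, C('c')=4, C('d')=5, C('f')=7, C('i')=8
L[0]='b': occ=0, LF[0]=C('b')+0=3+0=3
L[1]='f': occ=0, LF[1]=C('f')+0=7+0=7
L[2]='a': occ=0, LF[2]=C('a')+0=1+0=1
L[3]='c': occ=0, LF[3]=C('c')+0=4+0=4
L[4]='d': occ=0, LF[4]=C('d')+0=5+0=5
L[5]='i': occ=0, LF[5]=C('i')+0=8+0=8
L[6]='a': occ=1, LF[6]=C('a')+1=1+1=2
L[7]='i': occ=1, LF[7]=C('i')+1=8+1=9
L[8]='d': occ=1, LF[8]=C('d')+1=5+1=6
L[9]='$': occ=0, LF[9]=C('$')+0=0+0=0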